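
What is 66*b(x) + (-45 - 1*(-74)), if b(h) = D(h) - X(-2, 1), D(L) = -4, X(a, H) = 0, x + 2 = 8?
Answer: -235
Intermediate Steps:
x = 6 (x = -2 + 8 = 6)
b(h) = -4 (b(h) = -4 - 1*0 = -4 + 0 = -4)
66*b(x) + (-45 - 1*(-74)) = 66*(-4) + (-45 - 1*(-74)) = -264 + (-45 + 74) = -264 + 29 = -235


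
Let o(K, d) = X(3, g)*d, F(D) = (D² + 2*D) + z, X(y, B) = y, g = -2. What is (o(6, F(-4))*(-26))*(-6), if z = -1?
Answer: 3276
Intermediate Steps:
F(D) = -1 + D² + 2*D (F(D) = (D² + 2*D) - 1 = -1 + D² + 2*D)
o(K, d) = 3*d
(o(6, F(-4))*(-26))*(-6) = ((3*(-1 + (-4)² + 2*(-4)))*(-26))*(-6) = ((3*(-1 + 16 - 8))*(-26))*(-6) = ((3*7)*(-26))*(-6) = (21*(-26))*(-6) = -546*(-6) = 3276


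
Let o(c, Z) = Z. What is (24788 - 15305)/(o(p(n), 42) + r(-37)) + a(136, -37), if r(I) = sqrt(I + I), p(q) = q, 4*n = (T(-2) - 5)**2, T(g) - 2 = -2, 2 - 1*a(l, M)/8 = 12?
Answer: 125623/919 - 9483*I*sqrt(74)/1838 ≈ 136.7 - 44.383*I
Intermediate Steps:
a(l, M) = -80 (a(l, M) = 16 - 8*12 = 16 - 96 = -80)
T(g) = 0 (T(g) = 2 - 2 = 0)
n = 25/4 (n = (0 - 5)**2/4 = (1/4)*(-5)**2 = (1/4)*25 = 25/4 ≈ 6.2500)
r(I) = sqrt(2)*sqrt(I) (r(I) = sqrt(2*I) = sqrt(2)*sqrt(I))
(24788 - 15305)/(o(p(n), 42) + r(-37)) + a(136, -37) = (24788 - 15305)/(42 + sqrt(2)*sqrt(-37)) - 80 = 9483/(42 + sqrt(2)*(I*sqrt(37))) - 80 = 9483/(42 + I*sqrt(74)) - 80 = -80 + 9483/(42 + I*sqrt(74))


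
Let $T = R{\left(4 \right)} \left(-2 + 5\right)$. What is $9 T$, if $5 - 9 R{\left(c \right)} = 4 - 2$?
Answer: $9$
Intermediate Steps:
$R{\left(c \right)} = \frac{1}{3}$ ($R{\left(c \right)} = \frac{5}{9} - \frac{4 - 2}{9} = \frac{5}{9} - \frac{2}{9} = \frac{1}{3}$)
$T = 1$ ($T = \frac{-2 + 5}{3} = \frac{1}{3} \cdot 3 = 1$)
$9 T = 9 \cdot 1 = 9$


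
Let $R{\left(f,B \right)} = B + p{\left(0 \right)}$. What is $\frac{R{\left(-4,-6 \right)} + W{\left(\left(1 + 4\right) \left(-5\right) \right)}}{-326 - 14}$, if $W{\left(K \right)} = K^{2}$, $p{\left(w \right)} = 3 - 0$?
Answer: $- \frac{311}{170} \approx -1.8294$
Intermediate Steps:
$p{\left(w \right)} = 3$ ($p{\left(w \right)} = 3 + 0 = 3$)
$R{\left(f,B \right)} = 3 + B$ ($R{\left(f,B \right)} = B + 3 = 3 + B$)
$\frac{R{\left(-4,-6 \right)} + W{\left(\left(1 + 4\right) \left(-5\right) \right)}}{-326 - 14} = \frac{\left(3 - 6\right) + \left(\left(1 + 4\right) \left(-5\right)\right)^{2}}{-326 - 14} = \frac{-3 + \left(5 \left(-5\right)\right)^{2}}{-340} = \left(-3 + \left(-25\right)^{2}\right) \left(- \frac{1}{340}\right) = \left(-3 + 625\right) \left(- \frac{1}{340}\right) = 622 \left(- \frac{1}{340}\right) = - \frac{311}{170}$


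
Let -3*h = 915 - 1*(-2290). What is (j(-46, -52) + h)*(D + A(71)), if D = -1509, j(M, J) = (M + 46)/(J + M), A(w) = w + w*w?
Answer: -3849205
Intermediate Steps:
A(w) = w + w²
h = -3205/3 (h = -(915 - 1*(-2290))/3 = -(915 + 2290)/3 = -⅓*3205 = -3205/3 ≈ -1068.3)
j(M, J) = (46 + M)/(J + M)
(j(-46, -52) + h)*(D + A(71)) = ((46 - 46)/(-52 - 46) - 3205/3)*(-1509 + 71*(1 + 71)) = (0/(-98) - 3205/3)*(-1509 + 71*72) = (-1/98*0 - 3205/3)*(-1509 + 5112) = (0 - 3205/3)*3603 = -3205/3*3603 = -3849205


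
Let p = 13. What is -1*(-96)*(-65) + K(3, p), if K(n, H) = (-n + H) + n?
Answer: -6227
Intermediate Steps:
K(n, H) = H (K(n, H) = (H - n) + n = H)
-1*(-96)*(-65) + K(3, p) = -1*(-96)*(-65) + 13 = 96*(-65) + 13 = -6240 + 13 = -6227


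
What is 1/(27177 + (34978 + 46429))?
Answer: 1/108584 ≈ 9.2095e-6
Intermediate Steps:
1/(27177 + (34978 + 46429)) = 1/(27177 + 81407) = 1/108584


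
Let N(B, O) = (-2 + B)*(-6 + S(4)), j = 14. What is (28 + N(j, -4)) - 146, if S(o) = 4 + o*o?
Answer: 50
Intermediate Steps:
S(o) = 4 + o²
N(B, O) = -28 + 14*B (N(B, O) = (-2 + B)*(-6 + (4 + 4²)) = (-2 + B)*(-6 + (4 + 16)) = (-2 + B)*(-6 + 20) = (-2 + B)*14 = -28 + 14*B)
(28 + N(j, -4)) - 146 = (28 + (-28 + 14*14)) - 146 = (28 + (-28 + 196)) - 146 = (28 + 168) - 146 = 196 - 146 = 50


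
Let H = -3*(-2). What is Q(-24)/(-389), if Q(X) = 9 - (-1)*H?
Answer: -15/389 ≈ -0.038560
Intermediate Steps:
H = 6
Q(X) = 15 (Q(X) = 9 - (-1)*6 = 9 - 1*(-6) = 9 + 6 = 15)
Q(-24)/(-389) = 15/(-389) = 15*(-1/389) = -15/389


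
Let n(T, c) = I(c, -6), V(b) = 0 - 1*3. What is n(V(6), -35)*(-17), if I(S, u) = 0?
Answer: 0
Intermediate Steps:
V(b) = -3 (V(b) = 0 - 3 = -3)
n(T, c) = 0
n(V(6), -35)*(-17) = 0*(-17) = 0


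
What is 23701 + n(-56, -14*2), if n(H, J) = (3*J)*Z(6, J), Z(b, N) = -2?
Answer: 23869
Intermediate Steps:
n(H, J) = -6*J (n(H, J) = (3*J)*(-2) = -6*J)
23701 + n(-56, -14*2) = 23701 - (-84)*2 = 23701 - 6*(-28) = 23701 + 168 = 23869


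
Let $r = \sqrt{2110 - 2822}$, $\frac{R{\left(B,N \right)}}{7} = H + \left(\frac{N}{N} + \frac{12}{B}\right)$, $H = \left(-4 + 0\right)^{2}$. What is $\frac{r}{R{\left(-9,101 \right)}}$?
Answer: $\frac{6 i \sqrt{178}}{329} \approx 0.24331 i$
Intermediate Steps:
$H = 16$ ($H = \left(-4\right)^{2} = 16$)
$R{\left(B,N \right)} = 119 + \frac{84}{B}$ ($R{\left(B,N \right)} = 7 \left(16 + \left(\frac{N}{N} + \frac{12}{B}\right)\right) = 7 \left(16 + \left(1 + \frac{12}{B}\right)\right) = 7 \left(17 + \frac{12}{B}\right) = 119 + \frac{84}{B}$)
$r = 2 i \sqrt{178}$ ($r = \sqrt{-712} = 2 i \sqrt{178} \approx 26.683 i$)
$\frac{r}{R{\left(-9,101 \right)}} = \frac{2 i \sqrt{178}}{119 + \frac{84}{-9}} = \frac{2 i \sqrt{178}}{119 + 84 \left(- \frac{1}{9}\right)} = \frac{2 i \sqrt{178}}{119 - \frac{28}{3}} = \frac{2 i \sqrt{178}}{\frac{329}{3}} = 2 i \sqrt{178} \cdot \frac{3}{329} = \frac{6 i \sqrt{178}}{329}$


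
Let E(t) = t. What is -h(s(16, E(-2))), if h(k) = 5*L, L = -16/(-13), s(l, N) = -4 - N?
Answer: -80/13 ≈ -6.1538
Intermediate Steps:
L = 16/13 (L = -16*(-1/13) = 16/13 ≈ 1.2308)
h(k) = 80/13 (h(k) = 5*(16/13) = 80/13)
-h(s(16, E(-2))) = -1*80/13 = -80/13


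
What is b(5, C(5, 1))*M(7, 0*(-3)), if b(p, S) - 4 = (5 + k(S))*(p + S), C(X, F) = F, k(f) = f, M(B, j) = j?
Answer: 0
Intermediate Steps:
b(p, S) = 4 + (5 + S)*(S + p) (b(p, S) = 4 + (5 + S)*(p + S) = 4 + (5 + S)*(S + p))
b(5, C(5, 1))*M(7, 0*(-3)) = (4 + 1**2 + 5*1 + 5*5 + 1*5)*(0*(-3)) = (4 + 1 + 5 + 25 + 5)*0 = 40*0 = 0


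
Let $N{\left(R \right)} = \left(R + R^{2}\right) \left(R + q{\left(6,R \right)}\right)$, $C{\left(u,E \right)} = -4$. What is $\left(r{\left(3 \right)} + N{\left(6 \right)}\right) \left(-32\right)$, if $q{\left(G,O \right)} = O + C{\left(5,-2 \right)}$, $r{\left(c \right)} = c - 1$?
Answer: $-10816$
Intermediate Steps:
$r{\left(c \right)} = -1 + c$
$q{\left(G,O \right)} = -4 + O$ ($q{\left(G,O \right)} = O - 4 = -4 + O$)
$N{\left(R \right)} = \left(-4 + 2 R\right) \left(R + R^{2}\right)$ ($N{\left(R \right)} = \left(R + R^{2}\right) \left(R + \left(-4 + R\right)\right) = \left(R + R^{2}\right) \left(-4 + 2 R\right) = \left(-4 + 2 R\right) \left(R + R^{2}\right)$)
$\left(r{\left(3 \right)} + N{\left(6 \right)}\right) \left(-32\right) = \left(\left(-1 + 3\right) + 2 \cdot 6 \left(-2 + 6^{2} - 6\right)\right) \left(-32\right) = \left(2 + 2 \cdot 6 \left(-2 + 36 - 6\right)\right) \left(-32\right) = \left(2 + 2 \cdot 6 \cdot 28\right) \left(-32\right) = \left(2 + 336\right) \left(-32\right) = 338 \left(-32\right) = -10816$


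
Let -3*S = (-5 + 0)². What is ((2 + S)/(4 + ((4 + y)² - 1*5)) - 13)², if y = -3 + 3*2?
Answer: 3575881/20736 ≈ 172.45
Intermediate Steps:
y = 3 (y = -3 + 6 = 3)
S = -25/3 (S = -(-5 + 0)²/3 = -⅓*(-5)² = -⅓*25 = -25/3 ≈ -8.3333)
((2 + S)/(4 + ((4 + y)² - 1*5)) - 13)² = ((2 - 25/3)/(4 + ((4 + 3)² - 1*5)) - 13)² = (-19/(3*(4 + (7² - 5))) - 13)² = (-19/(3*(4 + (49 - 5))) - 13)² = (-19/(3*(4 + 44)) - 13)² = (-19/3/48 - 13)² = (-19/3*1/48 - 13)² = (-19/144 - 13)² = (-1891/144)² = 3575881/20736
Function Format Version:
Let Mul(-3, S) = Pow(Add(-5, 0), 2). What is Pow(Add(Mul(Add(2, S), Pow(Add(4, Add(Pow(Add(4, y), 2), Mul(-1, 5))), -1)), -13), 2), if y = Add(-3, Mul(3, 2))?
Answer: Rational(3575881, 20736) ≈ 172.45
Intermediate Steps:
y = 3 (y = Add(-3, 6) = 3)
S = Rational(-25, 3) (S = Mul(Rational(-1, 3), Pow(Add(-5, 0), 2)) = Mul(Rational(-1, 3), Pow(-5, 2)) = Mul(Rational(-1, 3), 25) = Rational(-25, 3) ≈ -8.3333)
Pow(Add(Mul(Add(2, S), Pow(Add(4, Add(Pow(Add(4, y), 2), Mul(-1, 5))), -1)), -13), 2) = Pow(Add(Mul(Add(2, Rational(-25, 3)), Pow(Add(4, Add(Pow(Add(4, 3), 2), Mul(-1, 5))), -1)), -13), 2) = Pow(Add(Mul(Rational(-19, 3), Pow(Add(4, Add(Pow(7, 2), -5)), -1)), -13), 2) = Pow(Add(Mul(Rational(-19, 3), Pow(Add(4, Add(49, -5)), -1)), -13), 2) = Pow(Add(Mul(Rational(-19, 3), Pow(Add(4, 44), -1)), -13), 2) = Pow(Add(Mul(Rational(-19, 3), Pow(48, -1)), -13), 2) = Pow(Add(Mul(Rational(-19, 3), Rational(1, 48)), -13), 2) = Pow(Add(Rational(-19, 144), -13), 2) = Pow(Rational(-1891, 144), 2) = Rational(3575881, 20736)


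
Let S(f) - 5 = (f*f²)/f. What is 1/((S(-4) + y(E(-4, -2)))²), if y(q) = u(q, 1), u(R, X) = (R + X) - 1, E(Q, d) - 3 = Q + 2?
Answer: 1/484 ≈ 0.0020661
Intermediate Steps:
S(f) = 5 + f² (S(f) = 5 + (f*f²)/f = 5 + f³/f = 5 + f²)
E(Q, d) = 5 + Q (E(Q, d) = 3 + (Q + 2) = 3 + (2 + Q) = 5 + Q)
u(R, X) = -1 + R + X
y(q) = q (y(q) = -1 + q + 1 = q)
1/((S(-4) + y(E(-4, -2)))²) = 1/(((5 + (-4)²) + (5 - 4))²) = 1/(((5 + 16) + 1)²) = 1/((21 + 1)²) = 1/(22²) = 1/484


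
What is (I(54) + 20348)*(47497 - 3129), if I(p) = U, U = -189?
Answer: 894414512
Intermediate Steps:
I(p) = -189
(I(54) + 20348)*(47497 - 3129) = (-189 + 20348)*(47497 - 3129) = 20159*44368 = 894414512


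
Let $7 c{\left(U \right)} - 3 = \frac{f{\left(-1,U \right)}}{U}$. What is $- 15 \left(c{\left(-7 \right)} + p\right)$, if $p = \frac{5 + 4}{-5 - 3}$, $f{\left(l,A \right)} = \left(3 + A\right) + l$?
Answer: $\frac{3495}{392} \approx 8.9158$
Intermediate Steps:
$f{\left(l,A \right)} = 3 + A + l$
$p = - \frac{9}{8}$ ($p = \frac{9}{-8} = 9 \left(- \frac{1}{8}\right) = - \frac{9}{8} \approx -1.125$)
$c{\left(U \right)} = \frac{3}{7} + \frac{2 + U}{7 U}$ ($c{\left(U \right)} = \frac{3}{7} + \frac{\left(3 + U - 1\right) \frac{1}{U}}{7} = \frac{3}{7} + \frac{\left(2 + U\right) \frac{1}{U}}{7} = \frac{3}{7} + \frac{\frac{1}{U} \left(2 + U\right)}{7} = \frac{3}{7} + \frac{2 + U}{7 U}$)
$- 15 \left(c{\left(-7 \right)} + p\right) = - 15 \left(\frac{2 \left(1 + 2 \left(-7\right)\right)}{7 \left(-7\right)} - \frac{9}{8}\right) = - 15 \left(\frac{2}{7} \left(- \frac{1}{7}\right) \left(1 - 14\right) - \frac{9}{8}\right) = - 15 \left(\frac{2}{7} \left(- \frac{1}{7}\right) \left(-13\right) - \frac{9}{8}\right) = - 15 \left(\frac{26}{49} - \frac{9}{8}\right) = \left(-15\right) \left(- \frac{233}{392}\right) = \frac{3495}{392}$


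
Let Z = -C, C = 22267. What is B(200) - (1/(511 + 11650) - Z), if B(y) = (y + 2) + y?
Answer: -265900266/12161 ≈ -21865.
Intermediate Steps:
Z = -22267 (Z = -1*22267 = -22267)
B(y) = 2 + 2*y (B(y) = (2 + y) + y = 2 + 2*y)
B(200) - (1/(511 + 11650) - Z) = (2 + 2*200) - (1/(511 + 11650) - 1*(-22267)) = (2 + 400) - (1/12161 + 22267) = 402 - (1/12161 + 22267) = 402 - 1*270788988/12161 = 402 - 270788988/12161 = -265900266/12161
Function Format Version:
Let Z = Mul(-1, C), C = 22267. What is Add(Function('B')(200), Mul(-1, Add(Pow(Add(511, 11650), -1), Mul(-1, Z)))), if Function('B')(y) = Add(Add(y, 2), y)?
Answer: Rational(-265900266, 12161) ≈ -21865.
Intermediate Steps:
Z = -22267 (Z = Mul(-1, 22267) = -22267)
Function('B')(y) = Add(2, Mul(2, y)) (Function('B')(y) = Add(Add(2, y), y) = Add(2, Mul(2, y)))
Add(Function('B')(200), Mul(-1, Add(Pow(Add(511, 11650), -1), Mul(-1, Z)))) = Add(Add(2, Mul(2, 200)), Mul(-1, Add(Pow(Add(511, 11650), -1), Mul(-1, -22267)))) = Add(Add(2, 400), Mul(-1, Add(Pow(12161, -1), 22267))) = Add(402, Mul(-1, Add(Rational(1, 12161), 22267))) = Add(402, Mul(-1, Rational(270788988, 12161))) = Add(402, Rational(-270788988, 12161)) = Rational(-265900266, 12161)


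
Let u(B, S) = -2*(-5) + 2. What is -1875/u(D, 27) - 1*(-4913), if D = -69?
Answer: 19027/4 ≈ 4756.8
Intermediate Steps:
u(B, S) = 12 (u(B, S) = 10 + 2 = 12)
-1875/u(D, 27) - 1*(-4913) = -1875/12 - 1*(-4913) = -1875*1/12 + 4913 = -625/4 + 4913 = 19027/4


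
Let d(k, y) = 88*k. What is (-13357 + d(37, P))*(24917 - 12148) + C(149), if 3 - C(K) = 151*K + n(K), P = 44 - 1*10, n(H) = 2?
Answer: -129002167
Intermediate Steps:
P = 34 (P = 44 - 10 = 34)
C(K) = 1 - 151*K (C(K) = 3 - (151*K + 2) = 3 - (2 + 151*K) = 3 + (-2 - 151*K) = 1 - 151*K)
(-13357 + d(37, P))*(24917 - 12148) + C(149) = (-13357 + 88*37)*(24917 - 12148) + (1 - 151*149) = (-13357 + 3256)*12769 + (1 - 22499) = -10101*12769 - 22498 = -128979669 - 22498 = -129002167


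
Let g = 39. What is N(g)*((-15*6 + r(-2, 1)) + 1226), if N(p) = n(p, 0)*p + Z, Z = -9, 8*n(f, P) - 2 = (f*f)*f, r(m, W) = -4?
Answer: 654705501/2 ≈ 3.2735e+8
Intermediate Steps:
n(f, P) = 1/4 + f**3/8 (n(f, P) = 1/4 + ((f*f)*f)/8 = 1/4 + (f**2*f)/8 = 1/4 + f**3/8)
N(p) = -9 + p*(1/4 + p**3/8) (N(p) = (1/4 + p**3/8)*p - 9 = p*(1/4 + p**3/8) - 9 = -9 + p*(1/4 + p**3/8))
N(g)*((-15*6 + r(-2, 1)) + 1226) = (-9 + (1/8)*39*(2 + 39**3))*((-15*6 - 4) + 1226) = (-9 + (1/8)*39*(2 + 59319))*((-90 - 4) + 1226) = (-9 + (1/8)*39*59321)*(-94 + 1226) = (-9 + 2313519/8)*1132 = (2313447/8)*1132 = 654705501/2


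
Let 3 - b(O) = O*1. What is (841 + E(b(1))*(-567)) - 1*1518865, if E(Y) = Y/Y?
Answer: -1518591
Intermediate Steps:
b(O) = 3 - O
E(Y) = 1
(841 + E(b(1))*(-567)) - 1*1518865 = (841 + 1*(-567)) - 1*1518865 = (841 - 567) - 1518865 = 274 - 1518865 = -1518591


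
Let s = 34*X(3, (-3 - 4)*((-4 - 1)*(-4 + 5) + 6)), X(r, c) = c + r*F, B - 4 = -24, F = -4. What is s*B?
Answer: 12920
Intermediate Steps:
B = -20 (B = 4 - 24 = -20)
X(r, c) = c - 4*r (X(r, c) = c + r*(-4) = c - 4*r)
s = -646 (s = 34*((-3 - 4)*((-4 - 1)*(-4 + 5) + 6) - 4*3) = 34*(-7*(-5*1 + 6) - 12) = 34*(-7*(-5 + 6) - 12) = 34*(-7*1 - 12) = 34*(-7 - 12) = 34*(-19) = -646)
s*B = -646*(-20) = 12920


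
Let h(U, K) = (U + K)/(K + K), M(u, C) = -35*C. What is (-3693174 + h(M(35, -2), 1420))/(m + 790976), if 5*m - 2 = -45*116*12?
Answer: -5244306335/1105396728 ≈ -4.7443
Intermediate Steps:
h(U, K) = (K + U)/(2*K) (h(U, K) = (K + U)/((2*K)) = (K + U)*(1/(2*K)) = (K + U)/(2*K))
m = -62638/5 (m = ⅖ + (-45*116*12)/5 = ⅖ + (-5220*12)/5 = ⅖ + (⅕)*(-62640) = ⅖ - 12528 = -62638/5 ≈ -12528.)
(-3693174 + h(M(35, -2), 1420))/(m + 790976) = (-3693174 + (½)*(1420 - 35*(-2))/1420)/(-62638/5 + 790976) = (-3693174 + (½)*(1/1420)*(1420 + 70))/(3892242/5) = (-3693174 + (½)*(1/1420)*1490)*(5/3892242) = (-3693174 + 149/284)*(5/3892242) = -1048861267/284*5/3892242 = -5244306335/1105396728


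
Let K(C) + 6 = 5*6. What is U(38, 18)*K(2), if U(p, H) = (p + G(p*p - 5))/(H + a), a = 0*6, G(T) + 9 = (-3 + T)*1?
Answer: 5860/3 ≈ 1953.3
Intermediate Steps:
G(T) = -12 + T (G(T) = -9 + (-3 + T)*1 = -9 + (-3 + T) = -12 + T)
a = 0
K(C) = 24 (K(C) = -6 + 5*6 = -6 + 30 = 24)
U(p, H) = (-17 + p + p**2)/H (U(p, H) = (p + (-12 + (p*p - 5)))/(H + 0) = (p + (-12 + (p**2 - 5)))/H = (p + (-12 + (-5 + p**2)))/H = (p + (-17 + p**2))/H = (-17 + p + p**2)/H)
U(38, 18)*K(2) = ((-17 + 38 + 38**2)/18)*24 = ((-17 + 38 + 1444)/18)*24 = ((1/18)*1465)*24 = (1465/18)*24 = 5860/3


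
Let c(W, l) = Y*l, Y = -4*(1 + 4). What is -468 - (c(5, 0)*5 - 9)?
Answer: -459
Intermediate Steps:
Y = -20 (Y = -4*5 = -20)
c(W, l) = -20*l
-468 - (c(5, 0)*5 - 9) = -468 - (-20*0*5 - 9) = -468 - (0*5 - 9) = -468 - (0 - 9) = -468 - 1*(-9) = -468 + 9 = -459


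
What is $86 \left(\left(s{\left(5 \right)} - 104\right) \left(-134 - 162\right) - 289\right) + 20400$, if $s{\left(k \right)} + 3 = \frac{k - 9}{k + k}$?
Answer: $\frac{13647602}{5} \approx 2.7295 \cdot 10^{6}$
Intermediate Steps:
$s{\left(k \right)} = -3 + \frac{-9 + k}{2 k}$ ($s{\left(k \right)} = -3 + \frac{k - 9}{k + k} = -3 + \frac{-9 + k}{2 k}$)
$86 \left(\left(s{\left(5 \right)} - 104\right) \left(-134 - 162\right) - 289\right) + 20400 = 86 \left(\left(\frac{-9 - 25}{2 \cdot 5} - 104\right) \left(-134 - 162\right) - 289\right) + 20400 = 86 \left(\left(\frac{1}{2} \cdot \frac{1}{5} \left(-9 - 25\right) - 104\right) \left(-296\right) - 289\right) + 20400 = 86 \left(\left(\frac{1}{2} \cdot \frac{1}{5} \left(-34\right) - 104\right) \left(-296\right) - 289\right) + 20400 = 86 \left(\left(- \frac{17}{5} - 104\right) \left(-296\right) - 289\right) + 20400 = 86 \left(\left(- \frac{537}{5}\right) \left(-296\right) - 289\right) + 20400 = 86 \left(\frac{158952}{5} - 289\right) + 20400 = 86 \cdot \frac{157507}{5} + 20400 = \frac{13545602}{5} + 20400 = \frac{13647602}{5}$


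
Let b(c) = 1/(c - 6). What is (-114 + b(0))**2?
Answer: 469225/36 ≈ 13034.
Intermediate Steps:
b(c) = 1/(-6 + c)
(-114 + b(0))**2 = (-114 + 1/(-6 + 0))**2 = (-114 + 1/(-6))**2 = (-114 - 1/6)**2 = (-685/6)**2 = 469225/36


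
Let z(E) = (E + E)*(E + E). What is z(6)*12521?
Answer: 1803024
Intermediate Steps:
z(E) = 4*E² (z(E) = (2*E)*(2*E) = 4*E²)
z(6)*12521 = (4*6²)*12521 = (4*36)*12521 = 144*12521 = 1803024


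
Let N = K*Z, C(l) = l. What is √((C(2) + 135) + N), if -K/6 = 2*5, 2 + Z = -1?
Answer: √317 ≈ 17.805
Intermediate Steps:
Z = -3 (Z = -2 - 1 = -3)
K = -60 (K = -12*5 = -6*10 = -60)
N = 180 (N = -60*(-3) = 180)
√((C(2) + 135) + N) = √((2 + 135) + 180) = √(137 + 180) = √317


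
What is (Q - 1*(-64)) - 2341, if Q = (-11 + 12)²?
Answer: -2276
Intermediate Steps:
Q = 1 (Q = 1² = 1)
(Q - 1*(-64)) - 2341 = (1 - 1*(-64)) - 2341 = (1 + 64) - 2341 = 65 - 2341 = -2276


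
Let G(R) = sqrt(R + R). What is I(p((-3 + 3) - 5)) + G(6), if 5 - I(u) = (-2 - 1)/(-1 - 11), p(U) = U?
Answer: 19/4 + 2*sqrt(3) ≈ 8.2141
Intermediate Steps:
G(R) = sqrt(2)*sqrt(R) (G(R) = sqrt(2*R) = sqrt(2)*sqrt(R))
I(u) = 19/4 (I(u) = 5 - (-2 - 1)/(-1 - 11) = 5 - (-3)/(-12) = 5 - (-3)*(-1)/12 = 5 - 1*1/4 = 5 - 1/4 = 19/4)
I(p((-3 + 3) - 5)) + G(6) = 19/4 + sqrt(2)*sqrt(6) = 19/4 + 2*sqrt(3)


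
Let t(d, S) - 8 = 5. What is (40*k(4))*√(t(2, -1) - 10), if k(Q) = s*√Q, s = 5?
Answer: 400*√3 ≈ 692.82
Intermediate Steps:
t(d, S) = 13 (t(d, S) = 8 + 5 = 13)
k(Q) = 5*√Q
(40*k(4))*√(t(2, -1) - 10) = (40*(5*√4))*√(13 - 10) = (40*(5*2))*√3 = (40*10)*√3 = 400*√3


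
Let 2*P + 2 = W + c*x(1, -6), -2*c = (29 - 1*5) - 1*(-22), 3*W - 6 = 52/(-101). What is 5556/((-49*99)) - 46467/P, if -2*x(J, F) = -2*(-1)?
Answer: -45545916518/11184789 ≈ -4072.1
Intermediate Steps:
W = 554/303 (W = 2 + (52/(-101))/3 = 2 + (52*(-1/101))/3 = 2 + (1/3)*(-52/101) = 2 - 52/303 = 554/303 ≈ 1.8284)
x(J, F) = -1 (x(J, F) = -(-1)*(-1) = -1/2*2 = -1)
c = -23 (c = -((29 - 1*5) - 1*(-22))/2 = -((29 - 5) + 22)/2 = -(24 + 22)/2 = -1/2*46 = -23)
P = 6917/606 (P = -1 + (554/303 - 23*(-1))/2 = -1 + (554/303 + 23)/2 = -1 + (1/2)*(7523/303) = -1 + 7523/606 = 6917/606 ≈ 11.414)
5556/((-49*99)) - 46467/P = 5556/((-49*99)) - 46467/6917/606 = 5556/(-4851) - 46467*606/6917 = 5556*(-1/4851) - 28159002/6917 = -1852/1617 - 28159002/6917 = -45545916518/11184789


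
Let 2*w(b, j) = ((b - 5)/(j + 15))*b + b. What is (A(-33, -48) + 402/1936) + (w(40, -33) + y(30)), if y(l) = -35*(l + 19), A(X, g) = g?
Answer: -15522007/8712 ≈ -1781.7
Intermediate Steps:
w(b, j) = b/2 + b*(-5 + b)/(2*(15 + j)) (w(b, j) = (((b - 5)/(j + 15))*b + b)/2 = (((-5 + b)/(15 + j))*b + b)/2 = (b*(-5 + b)/(15 + j) + b)/2 = (b + b*(-5 + b)/(15 + j))/2 = b/2 + b*(-5 + b)/(2*(15 + j)))
y(l) = -665 - 35*l (y(l) = -35*(19 + l) = -665 - 35*l)
(A(-33, -48) + 402/1936) + (w(40, -33) + y(30)) = (-48 + 402/1936) + ((1/2)*40*(10 + 40 - 33)/(15 - 33) + (-665 - 35*30)) = (-48 + 402*(1/1936)) + ((1/2)*40*17/(-18) + (-665 - 1050)) = (-48 + 201/968) + ((1/2)*40*(-1/18)*17 - 1715) = -46263/968 + (-170/9 - 1715) = -46263/968 - 15605/9 = -15522007/8712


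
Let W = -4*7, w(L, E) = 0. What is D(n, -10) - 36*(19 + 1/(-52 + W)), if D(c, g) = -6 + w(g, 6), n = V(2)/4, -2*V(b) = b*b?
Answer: -13791/20 ≈ -689.55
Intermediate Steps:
V(b) = -b²/2 (V(b) = -b*b/2 = -b²/2)
W = -28
n = -½ (n = -½*2²/4 = -½*4*(¼) = -2*¼ = -½ ≈ -0.50000)
D(c, g) = -6 (D(c, g) = -6 + 0 = -6)
D(n, -10) - 36*(19 + 1/(-52 + W)) = -6 - 36*(19 + 1/(-52 - 28)) = -6 - 36*(19 + 1/(-80)) = -6 - 36*(19 - 1/80) = -6 - 36*1519/80 = -6 - 13671/20 = -13791/20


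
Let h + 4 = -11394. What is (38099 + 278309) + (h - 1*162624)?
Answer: 142386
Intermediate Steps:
h = -11398 (h = -4 - 11394 = -11398)
(38099 + 278309) + (h - 1*162624) = (38099 + 278309) + (-11398 - 1*162624) = 316408 + (-11398 - 162624) = 316408 - 174022 = 142386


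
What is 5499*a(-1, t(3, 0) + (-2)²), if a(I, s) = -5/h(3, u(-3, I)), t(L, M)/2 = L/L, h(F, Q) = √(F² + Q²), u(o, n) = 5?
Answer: -27495*√34/34 ≈ -4715.4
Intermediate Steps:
t(L, M) = 2 (t(L, M) = 2*(L/L) = 2*1 = 2)
a(I, s) = -5*√34/34 (a(I, s) = -5/√(3² + 5²) = -5/√(9 + 25) = -5*√34/34)
5499*a(-1, t(3, 0) + (-2)²) = 5499*(-5*√34/34) = -27495*√34/34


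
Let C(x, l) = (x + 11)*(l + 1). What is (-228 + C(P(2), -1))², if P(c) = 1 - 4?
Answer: 51984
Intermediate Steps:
P(c) = -3
C(x, l) = (1 + l)*(11 + x) (C(x, l) = (11 + x)*(1 + l) = (1 + l)*(11 + x))
(-228 + C(P(2), -1))² = (-228 + (11 - 3 + 11*(-1) - 1*(-3)))² = (-228 + (11 - 3 - 11 + 3))² = (-228 + 0)² = (-228)² = 51984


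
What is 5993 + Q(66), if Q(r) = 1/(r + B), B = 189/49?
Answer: 2930584/489 ≈ 5993.0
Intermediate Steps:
B = 27/7 (B = 189*(1/49) = 27/7 ≈ 3.8571)
Q(r) = 1/(27/7 + r) (Q(r) = 1/(r + 27/7) = 1/(27/7 + r))
5993 + Q(66) = 5993 + 7/(27 + 7*66) = 5993 + 7/(27 + 462) = 5993 + 7/489 = 2930584/489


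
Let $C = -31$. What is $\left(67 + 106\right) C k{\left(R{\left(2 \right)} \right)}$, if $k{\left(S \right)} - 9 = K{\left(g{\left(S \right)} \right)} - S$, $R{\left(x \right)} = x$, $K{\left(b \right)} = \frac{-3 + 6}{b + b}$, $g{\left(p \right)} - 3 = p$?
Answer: $- \frac{391499}{10} \approx -39150.0$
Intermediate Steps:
$g{\left(p \right)} = 3 + p$
$K{\left(b \right)} = \frac{3}{2 b}$
$k{\left(S \right)} = 9 - S + \frac{3}{2 \left(3 + S\right)}$ ($k{\left(S \right)} = 9 - \left(S - \frac{3}{2 \left(3 + S\right)}\right) = 9 - S + \frac{3}{2 \left(3 + S\right)}$)
$\left(67 + 106\right) C k{\left(R{\left(2 \right)} \right)} = \left(67 + 106\right) \left(-31\right) \frac{\frac{3}{2} + \left(3 + 2\right) \left(9 - 2\right)}{3 + 2} = 173 \left(-31\right) \frac{\frac{3}{2} + 5 \left(9 - 2\right)}{5} = - 5363 \frac{\frac{3}{2} + 5 \cdot 7}{5} = - 5363 \frac{\frac{3}{2} + 35}{5} = - 5363 \cdot \frac{1}{5} \cdot \frac{73}{2} = \left(-5363\right) \frac{73}{10} = - \frac{391499}{10}$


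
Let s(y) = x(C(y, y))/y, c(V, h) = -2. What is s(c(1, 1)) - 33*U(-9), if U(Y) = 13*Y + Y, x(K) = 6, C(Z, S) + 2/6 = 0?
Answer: 4155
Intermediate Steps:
C(Z, S) = -⅓ (C(Z, S) = -⅓ + 0 = -⅓)
U(Y) = 14*Y
s(y) = 6/y
s(c(1, 1)) - 33*U(-9) = 6/(-2) - 462*(-9) = 6*(-½) - 33*(-126) = -3 + 4158 = 4155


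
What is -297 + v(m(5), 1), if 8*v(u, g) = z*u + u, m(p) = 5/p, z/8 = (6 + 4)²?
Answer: -1575/8 ≈ -196.88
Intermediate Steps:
z = 800 (z = 8*(6 + 4)² = 8*10² = 8*100 = 800)
v(u, g) = 801*u/8 (v(u, g) = (800*u + u)/8 = (801*u)/8 = 801*u/8)
-297 + v(m(5), 1) = -297 + 801*(5/5)/8 = -297 + 801*(5*(⅕))/8 = -297 + (801/8)*1 = -297 + 801/8 = -1575/8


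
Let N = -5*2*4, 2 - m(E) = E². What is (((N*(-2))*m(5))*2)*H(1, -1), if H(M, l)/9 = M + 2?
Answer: -99360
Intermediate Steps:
H(M, l) = 18 + 9*M (H(M, l) = 9*(M + 2) = 9*(2 + M) = 18 + 9*M)
m(E) = 2 - E²
N = -40 (N = -10*4 = -40)
(((N*(-2))*m(5))*2)*H(1, -1) = (((-40*(-2))*(2 - 1*5²))*2)*(18 + 9*1) = ((80*(2 - 1*25))*2)*(18 + 9) = ((80*(2 - 25))*2)*27 = ((80*(-23))*2)*27 = -1840*2*27 = -3680*27 = -99360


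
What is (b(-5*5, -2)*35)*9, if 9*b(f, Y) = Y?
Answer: -70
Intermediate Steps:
b(f, Y) = Y/9
(b(-5*5, -2)*35)*9 = (((⅑)*(-2))*35)*9 = -2/9*35*9 = -70/9*9 = -70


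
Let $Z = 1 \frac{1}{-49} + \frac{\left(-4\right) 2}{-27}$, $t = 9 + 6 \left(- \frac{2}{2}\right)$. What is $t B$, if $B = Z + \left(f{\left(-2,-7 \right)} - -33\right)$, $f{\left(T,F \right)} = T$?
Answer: $\frac{41378}{441} \approx 93.828$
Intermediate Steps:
$t = 3$ ($t = 9 + 6 \left(\left(-2\right) \frac{1}{2}\right) = 9 + 6 \left(-1\right) = 9 - 6 = 3$)
$Z = \frac{365}{1323}$ ($Z = 1 \left(- \frac{1}{49}\right) - - \frac{8}{27} = - \frac{1}{49} + \frac{8}{27} = \frac{365}{1323} \approx 0.27589$)
$B = \frac{41378}{1323}$ ($B = \frac{365}{1323} - -31 = \frac{365}{1323} + \left(-2 + 33\right) = \frac{365}{1323} + 31 = \frac{41378}{1323} \approx 31.276$)
$t B = 3 \cdot \frac{41378}{1323} = \frac{41378}{441}$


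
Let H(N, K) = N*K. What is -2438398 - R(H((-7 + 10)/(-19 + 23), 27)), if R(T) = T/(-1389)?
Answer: -4515913069/1852 ≈ -2.4384e+6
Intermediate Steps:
H(N, K) = K*N
R(T) = -T/1389 (R(T) = T*(-1/1389) = -T/1389)
-2438398 - R(H((-7 + 10)/(-19 + 23), 27)) = -2438398 - (-1)*27*((-7 + 10)/(-19 + 23))/1389 = -2438398 - (-1)*27*(3/4)/1389 = -2438398 - (-1)*27*(3*(¼))/1389 = -2438398 - (-1)*27*(¾)/1389 = -2438398 - (-1)*81/(1389*4) = -2438398 - 1*(-27/1852) = -2438398 + 27/1852 = -4515913069/1852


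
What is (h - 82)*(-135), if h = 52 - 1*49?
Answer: 10665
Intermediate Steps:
h = 3 (h = 52 - 49 = 3)
(h - 82)*(-135) = (3 - 82)*(-135) = -79*(-135) = 10665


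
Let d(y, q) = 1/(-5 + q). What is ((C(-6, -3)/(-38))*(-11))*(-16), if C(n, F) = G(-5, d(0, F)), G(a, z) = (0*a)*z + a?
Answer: 440/19 ≈ 23.158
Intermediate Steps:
G(a, z) = a (G(a, z) = 0*z + a = 0 + a = a)
C(n, F) = -5
((C(-6, -3)/(-38))*(-11))*(-16) = (-5/(-38)*(-11))*(-16) = (-5*(-1/38)*(-11))*(-16) = ((5/38)*(-11))*(-16) = -55/38*(-16) = 440/19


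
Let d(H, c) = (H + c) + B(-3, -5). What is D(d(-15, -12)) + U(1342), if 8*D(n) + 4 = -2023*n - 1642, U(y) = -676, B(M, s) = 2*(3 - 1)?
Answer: 39475/8 ≈ 4934.4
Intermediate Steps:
B(M, s) = 4 (B(M, s) = 2*2 = 4)
d(H, c) = 4 + H + c (d(H, c) = (H + c) + 4 = 4 + H + c)
D(n) = -823/4 - 2023*n/8 (D(n) = -½ + (-2023*n - 1642)/8 = -½ + (-1642 - 2023*n)/8 = -½ + (-821/4 - 2023*n/8) = -823/4 - 2023*n/8)
D(d(-15, -12)) + U(1342) = (-823/4 - 2023*(4 - 15 - 12)/8) - 676 = (-823/4 - 2023/8*(-23)) - 676 = (-823/4 + 46529/8) - 676 = 44883/8 - 676 = 39475/8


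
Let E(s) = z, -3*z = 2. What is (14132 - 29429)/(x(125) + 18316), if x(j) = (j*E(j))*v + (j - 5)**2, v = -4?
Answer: -45891/99148 ≈ -0.46285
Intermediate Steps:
z = -2/3 (z = -1/3*2 = -2/3 ≈ -0.66667)
E(s) = -2/3
x(j) = (-5 + j)**2 + 8*j/3 (x(j) = (j*(-2/3))*(-4) + (j - 5)**2 = -2*j/3*(-4) + (-5 + j)**2 = 8*j/3 + (-5 + j)**2 = (-5 + j)**2 + 8*j/3)
(14132 - 29429)/(x(125) + 18316) = (14132 - 29429)/((25 + 125**2 - 22/3*125) + 18316) = -15297/((25 + 15625 - 2750/3) + 18316) = -15297/(44200/3 + 18316) = -15297/99148/3 = -15297*3/99148 = -45891/99148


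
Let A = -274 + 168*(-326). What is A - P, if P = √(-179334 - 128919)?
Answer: -55042 - I*√308253 ≈ -55042.0 - 555.21*I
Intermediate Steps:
A = -55042 (A = -274 - 54768 = -55042)
P = I*√308253 (P = √(-308253) = I*√308253 ≈ 555.21*I)
A - P = -55042 - I*√308253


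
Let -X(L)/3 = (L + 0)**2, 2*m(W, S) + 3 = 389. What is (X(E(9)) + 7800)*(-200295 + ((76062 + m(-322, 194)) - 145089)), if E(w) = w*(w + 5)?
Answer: 10718869812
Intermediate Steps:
E(w) = w*(5 + w)
m(W, S) = 193 (m(W, S) = -3/2 + (1/2)*389 = -3/2 + 389/2 = 193)
X(L) = -3*L**2 (X(L) = -3*(L + 0)**2 = -3*L**2)
(X(E(9)) + 7800)*(-200295 + ((76062 + m(-322, 194)) - 145089)) = (-3*81*(5 + 9)**2 + 7800)*(-200295 + ((76062 + 193) - 145089)) = (-3*(9*14)**2 + 7800)*(-200295 + (76255 - 145089)) = (-3*126**2 + 7800)*(-200295 - 68834) = (-3*15876 + 7800)*(-269129) = (-47628 + 7800)*(-269129) = -39828*(-269129) = 10718869812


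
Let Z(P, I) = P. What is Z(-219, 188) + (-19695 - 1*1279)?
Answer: -21193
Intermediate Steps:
Z(-219, 188) + (-19695 - 1*1279) = -219 + (-19695 - 1*1279) = -219 + (-19695 - 1279) = -219 - 20974 = -21193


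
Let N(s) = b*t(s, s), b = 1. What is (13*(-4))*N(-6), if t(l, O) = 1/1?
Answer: -52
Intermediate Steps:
t(l, O) = 1
N(s) = 1 (N(s) = 1*1 = 1)
(13*(-4))*N(-6) = (13*(-4))*1 = -52*1 = -52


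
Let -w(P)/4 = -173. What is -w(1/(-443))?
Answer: -692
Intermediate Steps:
w(P) = 692 (w(P) = -4*(-173) = 692)
-w(1/(-443)) = -1*692 = -692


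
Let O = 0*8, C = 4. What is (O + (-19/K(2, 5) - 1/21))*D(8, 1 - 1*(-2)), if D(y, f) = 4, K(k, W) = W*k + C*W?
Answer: -286/105 ≈ -2.7238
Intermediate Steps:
K(k, W) = 4*W + W*k (K(k, W) = W*k + 4*W = 4*W + W*k)
O = 0
(O + (-19/K(2, 5) - 1/21))*D(8, 1 - 1*(-2)) = (0 + (-19*1/(5*(4 + 2)) - 1/21))*4 = (0 + (-19/(5*6) - 1*1/21))*4 = (0 + (-19/30 - 1/21))*4 = (0 - 143/210)*4 = -143/210*4 = -286/105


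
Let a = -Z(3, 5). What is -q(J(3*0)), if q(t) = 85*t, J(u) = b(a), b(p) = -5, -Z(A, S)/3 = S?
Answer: 425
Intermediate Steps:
Z(A, S) = -3*S
a = 15 (a = -(-3)*5 = -1*(-15) = 15)
J(u) = -5
-q(J(3*0)) = -85*(-5) = -1*(-425) = 425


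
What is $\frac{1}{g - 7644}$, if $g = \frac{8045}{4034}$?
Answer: $- \frac{4034}{30827851} \approx -0.00013086$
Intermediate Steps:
$g = \frac{8045}{4034}$ ($g = 8045 \cdot \frac{1}{4034} = \frac{8045}{4034} \approx 1.9943$)
$\frac{1}{g - 7644} = \frac{1}{\frac{8045}{4034} - 7644} = \frac{1}{- \frac{30827851}{4034}} = - \frac{4034}{30827851}$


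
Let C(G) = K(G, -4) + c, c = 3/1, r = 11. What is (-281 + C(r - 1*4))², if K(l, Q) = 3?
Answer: 75625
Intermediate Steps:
c = 3 (c = 3*1 = 3)
C(G) = 6 (C(G) = 3 + 3 = 6)
(-281 + C(r - 1*4))² = (-281 + 6)² = (-275)² = 75625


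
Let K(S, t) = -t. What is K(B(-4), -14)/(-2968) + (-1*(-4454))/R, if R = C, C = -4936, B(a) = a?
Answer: -29662/32701 ≈ -0.90707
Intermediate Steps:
R = -4936
K(B(-4), -14)/(-2968) + (-1*(-4454))/R = -1*(-14)/(-2968) - 1*(-4454)/(-4936) = 14*(-1/2968) + 4454*(-1/4936) = -1/212 - 2227/2468 = -29662/32701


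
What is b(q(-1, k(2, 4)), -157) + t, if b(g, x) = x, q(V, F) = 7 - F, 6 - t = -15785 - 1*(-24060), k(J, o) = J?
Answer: -8426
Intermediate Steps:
t = -8269 (t = 6 - (-15785 - 1*(-24060)) = 6 - (-15785 + 24060) = 6 - 1*8275 = 6 - 8275 = -8269)
b(q(-1, k(2, 4)), -157) + t = -157 - 8269 = -8426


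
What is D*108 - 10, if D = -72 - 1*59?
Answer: -14158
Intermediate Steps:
D = -131 (D = -72 - 59 = -131)
D*108 - 10 = -131*108 - 10 = -14148 - 10 = -14158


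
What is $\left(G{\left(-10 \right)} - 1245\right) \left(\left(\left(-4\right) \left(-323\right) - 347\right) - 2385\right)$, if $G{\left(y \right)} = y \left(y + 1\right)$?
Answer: $1663200$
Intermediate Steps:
$G{\left(y \right)} = y \left(1 + y\right)$
$\left(G{\left(-10 \right)} - 1245\right) \left(\left(\left(-4\right) \left(-323\right) - 347\right) - 2385\right) = \left(- 10 \left(1 - 10\right) - 1245\right) \left(\left(\left(-4\right) \left(-323\right) - 347\right) - 2385\right) = \left(\left(-10\right) \left(-9\right) - 1245\right) \left(\left(1292 - 347\right) - 2385\right) = \left(90 - 1245\right) \left(945 - 2385\right) = \left(-1155\right) \left(-1440\right) = 1663200$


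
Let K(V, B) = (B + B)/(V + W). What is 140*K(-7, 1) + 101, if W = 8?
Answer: 381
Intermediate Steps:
K(V, B) = 2*B/(8 + V) (K(V, B) = (B + B)/(V + 8) = (2*B)/(8 + V) = 2*B/(8 + V))
140*K(-7, 1) + 101 = 140*(2*1/(8 - 7)) + 101 = 140*(2*1/1) + 101 = 140*(2*1*1) + 101 = 140*2 + 101 = 280 + 101 = 381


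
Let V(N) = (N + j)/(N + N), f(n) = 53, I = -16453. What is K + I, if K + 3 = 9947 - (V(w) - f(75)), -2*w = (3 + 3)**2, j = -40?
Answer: -116237/18 ≈ -6457.6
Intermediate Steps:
w = -18 (w = -(3 + 3)**2/2 = -1/2*6**2 = -1/2*36 = -18)
V(N) = (-40 + N)/(2*N) (V(N) = (N - 40)/(N + N) = (-40 + N)/((2*N)) = (-40 + N)*(1/(2*N)) = (-40 + N)/(2*N))
K = 179917/18 (K = -3 + (9947 - ((1/2)*(-40 - 18)/(-18) - 1*53)) = -3 + (9947 - ((1/2)*(-1/18)*(-58) - 53)) = -3 + (9947 - (29/18 - 53)) = -3 + (9947 - 1*(-925/18)) = -3 + (9947 + 925/18) = -3 + 179971/18 = 179917/18 ≈ 9995.4)
K + I = 179917/18 - 16453 = -116237/18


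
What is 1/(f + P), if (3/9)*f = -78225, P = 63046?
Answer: -1/171629 ≈ -5.8265e-6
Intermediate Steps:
f = -234675 (f = 3*(-78225) = -234675)
1/(f + P) = 1/(-234675 + 63046) = 1/(-171629) = -1/171629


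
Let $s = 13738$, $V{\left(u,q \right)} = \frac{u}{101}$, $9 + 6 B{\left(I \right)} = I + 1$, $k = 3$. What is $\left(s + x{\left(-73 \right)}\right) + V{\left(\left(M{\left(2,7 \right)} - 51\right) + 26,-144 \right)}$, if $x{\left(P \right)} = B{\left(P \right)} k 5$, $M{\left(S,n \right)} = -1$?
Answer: $\frac{2734119}{202} \approx 13535.0$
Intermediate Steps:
$B{\left(I \right)} = - \frac{4}{3} + \frac{I}{6}$ ($B{\left(I \right)} = - \frac{3}{2} + \frac{I + 1}{6} = - \frac{3}{2} + \frac{1 + I}{6} = - \frac{3}{2} + \left(\frac{1}{6} + \frac{I}{6}\right) = - \frac{4}{3} + \frac{I}{6}$)
$x{\left(P \right)} = -20 + \frac{5 P}{2}$ ($x{\left(P \right)} = \left(- \frac{4}{3} + \frac{P}{6}\right) 3 \cdot 5 = \left(-4 + \frac{P}{2}\right) 5 = -20 + \frac{5 P}{2}$)
$V{\left(u,q \right)} = \frac{u}{101}$ ($V{\left(u,q \right)} = u \frac{1}{101} = \frac{u}{101}$)
$\left(s + x{\left(-73 \right)}\right) + V{\left(\left(M{\left(2,7 \right)} - 51\right) + 26,-144 \right)} = \left(13738 + \left(-20 + \frac{5}{2} \left(-73\right)\right)\right) + \frac{\left(-1 - 51\right) + 26}{101} = \left(13738 - \frac{405}{2}\right) + \frac{-52 + 26}{101} = \left(13738 - \frac{405}{2}\right) + \frac{1}{101} \left(-26\right) = \frac{27071}{2} - \frac{26}{101} = \frac{2734119}{202}$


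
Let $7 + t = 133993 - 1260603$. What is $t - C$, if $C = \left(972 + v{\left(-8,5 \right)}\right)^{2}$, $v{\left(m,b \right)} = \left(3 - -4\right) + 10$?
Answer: $-2104738$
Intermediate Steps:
$t = -1126617$ ($t = -7 + \left(133993 - 1260603\right) = -7 - 1126610 = -1126617$)
$v{\left(m,b \right)} = 17$ ($v{\left(m,b \right)} = \left(3 + 4\right) + 10 = 7 + 10 = 17$)
$C = 978121$ ($C = \left(972 + 17\right)^{2} = 989^{2} = 978121$)
$t - C = -1126617 - 978121 = -2104738$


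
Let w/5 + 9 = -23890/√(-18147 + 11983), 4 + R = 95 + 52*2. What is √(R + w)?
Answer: 5*√(14248086 + 3681449*I*√1541)/1541 ≈ 28.973 + 26.257*I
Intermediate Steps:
R = 195 (R = -4 + (95 + 52*2) = -4 + (95 + 104) = -4 + 199 = 195)
w = -45 + 59725*I*√1541/1541 (w = -45 + 5*(-23890/√(-18147 + 11983)) = -45 + 5*(-23890*(-I*√1541/3082)) = -45 + 5*(-(-11945)*I*√1541/1541) = -45 + 5*(11945*I*√1541/1541) = -45 + 59725*I*√1541/1541 ≈ -45.0 + 1521.4*I)
√(R + w) = √(195 + (-45 + 59725*I*√1541/1541)) = √(150 + 59725*I*√1541/1541)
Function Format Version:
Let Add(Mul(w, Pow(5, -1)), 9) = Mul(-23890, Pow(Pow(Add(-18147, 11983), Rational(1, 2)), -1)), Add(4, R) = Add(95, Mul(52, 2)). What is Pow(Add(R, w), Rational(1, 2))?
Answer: Mul(Rational(5, 1541), Pow(Add(14248086, Mul(3681449, I, Pow(1541, Rational(1, 2)))), Rational(1, 2))) ≈ Add(28.973, Mul(26.257, I))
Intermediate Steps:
R = 195 (R = Add(-4, Add(95, Mul(52, 2))) = Add(-4, Add(95, 104)) = Add(-4, 199) = 195)
w = Add(-45, Mul(Rational(59725, 1541), I, Pow(1541, Rational(1, 2)))) (w = Add(-45, Mul(5, Mul(-23890, Pow(Pow(Add(-18147, 11983), Rational(1, 2)), -1)))) = Add(-45, Mul(5, Mul(-23890, Pow(Pow(-6164, Rational(1, 2)), -1)))) = Add(-45, Mul(5, Mul(-23890, Pow(Mul(2, I, Pow(1541, Rational(1, 2))), -1)))) = Add(-45, Mul(5, Mul(-23890, Mul(Rational(-1, 3082), I, Pow(1541, Rational(1, 2)))))) = Add(-45, Mul(5, Mul(Rational(11945, 1541), I, Pow(1541, Rational(1, 2))))) = Add(-45, Mul(Rational(59725, 1541), I, Pow(1541, Rational(1, 2)))) ≈ Add(-45.000, Mul(1521.4, I)))
Pow(Add(R, w), Rational(1, 2)) = Pow(Add(195, Add(-45, Mul(Rational(59725, 1541), I, Pow(1541, Rational(1, 2))))), Rational(1, 2)) = Pow(Add(150, Mul(Rational(59725, 1541), I, Pow(1541, Rational(1, 2)))), Rational(1, 2))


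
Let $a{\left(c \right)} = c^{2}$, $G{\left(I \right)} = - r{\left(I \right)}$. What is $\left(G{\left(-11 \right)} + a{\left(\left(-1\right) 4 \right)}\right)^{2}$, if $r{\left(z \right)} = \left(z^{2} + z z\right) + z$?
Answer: $46225$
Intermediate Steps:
$r{\left(z \right)} = z + 2 z^{2}$ ($r{\left(z \right)} = \left(z^{2} + z^{2}\right) + z = 2 z^{2} + z = z + 2 z^{2}$)
$G{\left(I \right)} = - I \left(1 + 2 I\right)$
$\left(G{\left(-11 \right)} + a{\left(\left(-1\right) 4 \right)}\right)^{2} = \left(\left(-1\right) \left(-11\right) \left(1 + 2 \left(-11\right)\right) + \left(\left(-1\right) 4\right)^{2}\right)^{2} = \left(\left(-1\right) \left(-11\right) \left(1 - 22\right) + \left(-4\right)^{2}\right)^{2} = \left(\left(-1\right) \left(-11\right) \left(-21\right) + 16\right)^{2} = \left(-231 + 16\right)^{2} = \left(-215\right)^{2} = 46225$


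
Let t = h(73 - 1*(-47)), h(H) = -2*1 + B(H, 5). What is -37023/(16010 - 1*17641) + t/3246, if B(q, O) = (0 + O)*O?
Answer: 17173453/756318 ≈ 22.707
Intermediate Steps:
B(q, O) = O**2 (B(q, O) = O*O = O**2)
h(H) = 23 (h(H) = -2*1 + 5**2 = -2 + 25 = 23)
t = 23
-37023/(16010 - 1*17641) + t/3246 = -37023/(16010 - 1*17641) + 23/3246 = -37023/(16010 - 17641) + 23*(1/3246) = -37023/(-1631) + 23/3246 = -37023*(-1/1631) + 23/3246 = 5289/233 + 23/3246 = 17173453/756318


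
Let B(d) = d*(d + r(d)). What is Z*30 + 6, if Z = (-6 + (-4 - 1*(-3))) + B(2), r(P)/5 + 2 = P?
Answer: -84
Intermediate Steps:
r(P) = -10 + 5*P
B(d) = d*(-10 + 6*d) (B(d) = d*(d + (-10 + 5*d)) = d*(-10 + 6*d))
Z = -3 (Z = (-6 + (-4 - 1*(-3))) + 2*2*(-5 + 3*2) = (-6 + (-4 + 3)) + 2*2*(-5 + 6) = (-6 - 1) + 2*2*1 = -7 + 4 = -3)
Z*30 + 6 = -3*30 + 6 = -90 + 6 = -84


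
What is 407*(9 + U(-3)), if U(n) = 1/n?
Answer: 10582/3 ≈ 3527.3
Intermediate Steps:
407*(9 + U(-3)) = 407*(9 + 1/(-3)) = 407*(9 - 1/3) = 407*(26/3) = 10582/3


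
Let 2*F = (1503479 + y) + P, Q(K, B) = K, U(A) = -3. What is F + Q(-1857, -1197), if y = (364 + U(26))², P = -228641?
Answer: 1401445/2 ≈ 7.0072e+5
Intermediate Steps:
y = 130321 (y = (364 - 3)² = 361² = 130321)
F = 1405159/2 (F = ((1503479 + 130321) - 228641)/2 = (1633800 - 228641)/2 = (½)*1405159 = 1405159/2 ≈ 7.0258e+5)
F + Q(-1857, -1197) = 1405159/2 - 1857 = 1401445/2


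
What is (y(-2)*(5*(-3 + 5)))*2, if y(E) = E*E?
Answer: 80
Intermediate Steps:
y(E) = E²
(y(-2)*(5*(-3 + 5)))*2 = ((-2)²*(5*(-3 + 5)))*2 = (4*(5*2))*2 = (4*10)*2 = 40*2 = 80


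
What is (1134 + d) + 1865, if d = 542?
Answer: 3541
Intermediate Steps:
(1134 + d) + 1865 = (1134 + 542) + 1865 = 1676 + 1865 = 3541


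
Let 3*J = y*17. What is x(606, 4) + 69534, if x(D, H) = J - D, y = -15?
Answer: 68843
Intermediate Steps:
J = -85 (J = (-15*17)/3 = (⅓)*(-255) = -85)
x(D, H) = -85 - D
x(606, 4) + 69534 = (-85 - 1*606) + 69534 = (-85 - 606) + 69534 = -691 + 69534 = 68843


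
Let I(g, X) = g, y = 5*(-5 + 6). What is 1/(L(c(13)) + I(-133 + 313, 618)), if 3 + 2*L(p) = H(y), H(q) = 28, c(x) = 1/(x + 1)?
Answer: 2/385 ≈ 0.0051948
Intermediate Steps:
y = 5 (y = 5*1 = 5)
c(x) = 1/(1 + x)
L(p) = 25/2 (L(p) = -3/2 + (1/2)*28 = -3/2 + 14 = 25/2)
1/(L(c(13)) + I(-133 + 313, 618)) = 1/(25/2 + (-133 + 313)) = 1/(25/2 + 180) = 1/(385/2) = 2/385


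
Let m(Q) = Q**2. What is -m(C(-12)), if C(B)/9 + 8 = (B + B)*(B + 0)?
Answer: -6350400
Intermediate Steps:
C(B) = -72 + 18*B**2 (C(B) = -72 + 9*((B + B)*(B + 0)) = -72 + 9*((2*B)*B) = -72 + 9*(2*B**2) = -72 + 18*B**2)
-m(C(-12)) = -(-72 + 18*(-12)**2)**2 = -(-72 + 18*144)**2 = -(-72 + 2592)**2 = -1*2520**2 = -1*6350400 = -6350400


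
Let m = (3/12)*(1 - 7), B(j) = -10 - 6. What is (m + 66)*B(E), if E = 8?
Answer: -1032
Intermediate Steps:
B(j) = -16
m = -3/2 (m = (3*(1/12))*(-6) = (¼)*(-6) = -3/2 ≈ -1.5000)
(m + 66)*B(E) = (-3/2 + 66)*(-16) = (129/2)*(-16) = -1032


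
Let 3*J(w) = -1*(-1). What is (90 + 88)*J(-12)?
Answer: 178/3 ≈ 59.333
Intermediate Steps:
J(w) = ⅓ (J(w) = (-1*(-1))/3 = (⅓)*1 = ⅓)
(90 + 88)*J(-12) = (90 + 88)*(⅓) = 178*(⅓) = 178/3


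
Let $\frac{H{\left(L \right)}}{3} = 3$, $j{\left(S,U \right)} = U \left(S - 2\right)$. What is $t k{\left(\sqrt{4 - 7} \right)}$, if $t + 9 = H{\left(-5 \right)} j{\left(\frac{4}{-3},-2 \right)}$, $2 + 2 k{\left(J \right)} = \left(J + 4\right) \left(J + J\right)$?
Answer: $-204 + 204 i \sqrt{3} \approx -204.0 + 353.34 i$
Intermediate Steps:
$j{\left(S,U \right)} = U \left(-2 + S\right)$
$H{\left(L \right)} = 9$ ($H{\left(L \right)} = 3 \cdot 3 = 9$)
$k{\left(J \right)} = -1 + J \left(4 + J\right)$ ($k{\left(J \right)} = -1 + \frac{\left(J + 4\right) \left(J + J\right)}{2} = -1 + \frac{\left(4 + J\right) 2 J}{2} = -1 + \frac{2 J \left(4 + J\right)}{2} = -1 + J \left(4 + J\right)$)
$t = 51$ ($t = -9 + 9 \left(- 2 \left(-2 + \frac{4}{-3}\right)\right) = -9 + 9 \left(- 2 \left(-2 + 4 \left(- \frac{1}{3}\right)\right)\right) = -9 + 9 \left(- 2 \left(-2 - \frac{4}{3}\right)\right) = -9 + 9 \left(\left(-2\right) \left(- \frac{10}{3}\right)\right) = -9 + 9 \cdot \frac{20}{3} = -9 + 60 = 51$)
$t k{\left(\sqrt{4 - 7} \right)} = 51 \left(-1 + \left(\sqrt{4 - 7}\right)^{2} + 4 \sqrt{4 - 7}\right) = 51 \left(-1 + \left(\sqrt{-3}\right)^{2} + 4 \sqrt{-3}\right) = 51 \left(-1 + \left(i \sqrt{3}\right)^{2} + 4 i \sqrt{3}\right) = 51 \left(-1 - 3 + 4 i \sqrt{3}\right) = 51 \left(-4 + 4 i \sqrt{3}\right) = -204 + 204 i \sqrt{3}$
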